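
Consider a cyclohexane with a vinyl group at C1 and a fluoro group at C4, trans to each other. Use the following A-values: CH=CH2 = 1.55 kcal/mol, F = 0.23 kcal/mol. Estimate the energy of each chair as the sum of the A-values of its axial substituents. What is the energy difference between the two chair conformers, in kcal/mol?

C1 and C4 have opposite parity, so for the trans isomer the two substituents are e,e in one chair and a,a in the other.
Chair I (vinyl axial, fluoro axial): E = 1.78 kcal/mol.
Chair II (vinyl equatorial, fluoro equatorial): E = 0.00 kcal/mol.
ΔE = 1.78 − 0.00 = 1.78 kcal/mol; chair II is more stable.

1.78 kcal/mol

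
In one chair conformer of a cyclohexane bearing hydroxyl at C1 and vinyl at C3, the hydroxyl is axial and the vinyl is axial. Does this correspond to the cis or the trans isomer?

cis

C1 and C3 have the same parity, so their axial bonds point in the same direction.
With same-parity carbons, two substituents on the same face are both axial or both equatorial; opposite faces give one of each.
Here the groups are axial/axial → same face → cis.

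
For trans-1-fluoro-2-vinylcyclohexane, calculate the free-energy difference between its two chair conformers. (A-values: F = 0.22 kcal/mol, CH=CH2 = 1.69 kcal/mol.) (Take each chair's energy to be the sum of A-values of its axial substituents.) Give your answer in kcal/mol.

C1 and C2 have opposite parity, so for the trans isomer the two substituents are e,e in one chair and a,a in the other.
Chair I (fluoro axial, vinyl axial): E = 1.91 kcal/mol.
Chair II (fluoro equatorial, vinyl equatorial): E = 0.00 kcal/mol.
ΔE = 1.91 − 0.00 = 1.91 kcal/mol; chair II is more stable.

1.91 kcal/mol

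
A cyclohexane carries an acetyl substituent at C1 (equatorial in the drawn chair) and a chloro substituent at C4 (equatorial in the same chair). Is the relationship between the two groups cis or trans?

trans

C1 and C4 have opposite parity, so their axial bonds point in opposite directions.
With opposite-parity carbons, two substituents on the same face are one axial and one equatorial; opposite faces give both axial or both equatorial.
Here the groups are equatorial/equatorial → opposite face → trans.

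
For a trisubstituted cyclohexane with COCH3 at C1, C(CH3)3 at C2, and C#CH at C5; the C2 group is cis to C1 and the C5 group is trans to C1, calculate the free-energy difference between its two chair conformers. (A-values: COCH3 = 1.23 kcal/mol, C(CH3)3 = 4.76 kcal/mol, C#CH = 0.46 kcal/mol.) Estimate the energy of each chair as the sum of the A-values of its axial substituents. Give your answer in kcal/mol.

3.99 kcal/mol

Chair I (acetyl axial, tert-butyl equatorial, ethynyl equatorial): E = 1.23 kcal/mol.
Chair II (acetyl equatorial, tert-butyl axial, ethynyl axial): E = 5.22 kcal/mol.
ΔE = 5.22 − 1.23 = 3.99 kcal/mol; chair I is more stable.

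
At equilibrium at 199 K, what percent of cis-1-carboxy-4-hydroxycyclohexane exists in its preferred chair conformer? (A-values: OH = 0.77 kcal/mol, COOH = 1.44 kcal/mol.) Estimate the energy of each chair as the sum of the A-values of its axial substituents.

C1 and C4 have opposite parity, so for the cis isomer the two substituents are one axial and one equatorial in each chair.
Chair I (hydroxyl axial, carboxyl equatorial): E = 0.77 kcal/mol; chair II (hydroxyl equatorial, carboxyl axial): E = 1.44 kcal/mol.
ΔG = 0.67 kcal/mol between the two chairs.
K = exp(ΔG/RT) with R = 1.987×10⁻³ kcal mol⁻¹ K⁻¹ and T = 199 K gives K ≈ 5.44.
Fraction in the lower-energy chair = K/(K+1) = 84.5%.

84.5%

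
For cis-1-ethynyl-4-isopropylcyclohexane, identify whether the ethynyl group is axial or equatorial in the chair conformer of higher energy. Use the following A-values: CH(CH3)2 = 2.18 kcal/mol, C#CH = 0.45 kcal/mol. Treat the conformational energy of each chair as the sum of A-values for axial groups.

equatorial

C1 and C4 have opposite parity, so for the cis isomer the two substituents are one axial and one equatorial in each chair.
Chair I (isopropyl axial, ethynyl equatorial): E = 2.18 kcal/mol.
Chair II (isopropyl equatorial, ethynyl axial): E = 0.45 kcal/mol.
Chair I is the less stable (higher-energy) conformer, and in that chair the ethynyl group is equatorial.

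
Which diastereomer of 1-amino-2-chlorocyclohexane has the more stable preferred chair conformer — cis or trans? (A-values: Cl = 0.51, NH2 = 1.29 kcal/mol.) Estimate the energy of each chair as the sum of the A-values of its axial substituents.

At 1,2 positions (parity opposite): cis → (a,e or e,a); trans → (e,e or a,a).
Best chair for cis: E = 0.51 kcal/mol; best chair for trans: E = 0.00 kcal/mol.
The trans isomer is lower by 0.51 kcal/mol.

trans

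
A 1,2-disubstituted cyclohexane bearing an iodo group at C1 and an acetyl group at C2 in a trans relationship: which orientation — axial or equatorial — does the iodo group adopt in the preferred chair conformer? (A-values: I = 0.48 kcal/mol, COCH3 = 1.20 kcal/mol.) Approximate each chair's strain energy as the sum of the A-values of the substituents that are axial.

C1 and C2 have opposite parity, so for the trans isomer the two substituents are e,e in one chair and a,a in the other.
Chair I (iodo axial, acetyl axial): E = 1.68 kcal/mol.
Chair II (iodo equatorial, acetyl equatorial): E = 0.00 kcal/mol.
Chair II is the more stable (lower-energy) conformer, and in that chair the iodo group is equatorial.

equatorial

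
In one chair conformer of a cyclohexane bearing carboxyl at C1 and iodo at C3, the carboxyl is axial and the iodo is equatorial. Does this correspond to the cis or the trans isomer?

trans

C1 and C3 have the same parity, so their axial bonds point in the same direction.
With same-parity carbons, two substituents on the same face are both axial or both equatorial; opposite faces give one of each.
Here the groups are axial/equatorial → opposite face → trans.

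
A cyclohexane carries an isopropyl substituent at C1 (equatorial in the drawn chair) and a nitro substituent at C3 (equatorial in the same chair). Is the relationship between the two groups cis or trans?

cis

C1 and C3 have the same parity, so their axial bonds point in the same direction.
With same-parity carbons, two substituents on the same face are both axial or both equatorial; opposite faces give one of each.
Here the groups are equatorial/equatorial → same face → cis.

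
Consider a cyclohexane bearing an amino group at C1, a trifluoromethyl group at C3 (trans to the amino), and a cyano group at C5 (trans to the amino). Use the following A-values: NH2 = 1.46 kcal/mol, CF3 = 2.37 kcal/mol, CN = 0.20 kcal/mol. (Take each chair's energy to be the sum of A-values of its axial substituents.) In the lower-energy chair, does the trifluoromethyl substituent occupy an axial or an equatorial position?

Chair I (amino axial, trifluoromethyl equatorial, cyano equatorial): E = 1.46 kcal/mol.
Chair II (amino equatorial, trifluoromethyl axial, cyano axial): E = 2.57 kcal/mol.
Chair I is the more stable (lower-energy) conformer, and in that chair the trifluoromethyl group is equatorial.

equatorial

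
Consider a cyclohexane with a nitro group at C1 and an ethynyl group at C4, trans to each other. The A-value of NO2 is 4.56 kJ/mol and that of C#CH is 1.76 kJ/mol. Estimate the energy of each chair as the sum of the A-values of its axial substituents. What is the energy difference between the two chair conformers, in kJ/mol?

6.32 kJ/mol

C1 and C4 have opposite parity, so for the trans isomer the two substituents are e,e in one chair and a,a in the other.
Chair I (nitro axial, ethynyl axial): E = 6.32 kJ/mol.
Chair II (nitro equatorial, ethynyl equatorial): E = 0.00 kJ/mol.
ΔE = 6.32 − 0.00 = 6.32 kJ/mol; chair II is more stable.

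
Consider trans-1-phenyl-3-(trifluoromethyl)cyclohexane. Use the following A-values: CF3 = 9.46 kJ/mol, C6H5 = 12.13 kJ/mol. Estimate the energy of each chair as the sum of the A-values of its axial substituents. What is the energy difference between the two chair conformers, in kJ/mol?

2.67 kJ/mol

C1 and C3 have the same parity, so for the trans isomer the two substituents are one axial and one equatorial in each chair.
Chair I (trifluoromethyl axial, phenyl equatorial): E = 9.46 kJ/mol.
Chair II (trifluoromethyl equatorial, phenyl axial): E = 12.13 kJ/mol.
ΔE = 12.13 − 9.46 = 2.67 kJ/mol; chair I is more stable.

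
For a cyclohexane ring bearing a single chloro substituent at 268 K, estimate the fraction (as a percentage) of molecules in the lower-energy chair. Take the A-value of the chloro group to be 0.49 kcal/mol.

One chair has the chloro group axial (E = 0.49 kcal/mol) and the other has it equatorial (E = 0).
ΔG = 0.49 kcal/mol between the two chairs.
K = exp(ΔG/RT) with R = 1.987×10⁻³ kcal mol⁻¹ K⁻¹ and T = 268 K gives K ≈ 2.51.
Fraction in the lower-energy chair = K/(K+1) = 71.5%.

71.5%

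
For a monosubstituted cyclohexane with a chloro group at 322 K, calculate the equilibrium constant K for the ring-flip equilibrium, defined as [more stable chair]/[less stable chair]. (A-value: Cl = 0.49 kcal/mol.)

One chair has the chloro group axial (E = 0.49 kcal/mol) and the other has it equatorial (E = 0).
ΔG = 0.49 kcal/mol between the two chairs.
K = exp(ΔG/RT) with R = 1.987×10⁻³ kcal mol⁻¹ K⁻¹ and T = 322 K gives K ≈ 2.15.

K ≈ 2.15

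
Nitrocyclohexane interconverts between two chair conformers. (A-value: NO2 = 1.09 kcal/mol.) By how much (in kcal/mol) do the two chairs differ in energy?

A monosubstituted cyclohexane has one chair with the nitro group axial (E = A = 1.09 kcal/mol) and one with it equatorial (E = 0).
ΔE = 1.09 − 0 = 1.09 kcal/mol.

1.09 kcal/mol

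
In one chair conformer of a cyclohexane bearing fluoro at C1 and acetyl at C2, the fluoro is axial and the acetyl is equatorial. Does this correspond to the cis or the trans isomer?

cis

C1 and C2 have opposite parity, so their axial bonds point in opposite directions.
With opposite-parity carbons, two substituents on the same face are one axial and one equatorial; opposite faces give both axial or both equatorial.
Here the groups are axial/equatorial → same face → cis.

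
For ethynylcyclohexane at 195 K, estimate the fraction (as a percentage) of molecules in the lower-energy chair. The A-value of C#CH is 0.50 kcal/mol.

One chair has the ethynyl group axial (E = 0.50 kcal/mol) and the other has it equatorial (E = 0).
ΔG = 0.50 kcal/mol between the two chairs.
K = exp(ΔG/RT) with R = 1.987×10⁻³ kcal mol⁻¹ K⁻¹ and T = 195 K gives K ≈ 3.63.
Fraction in the lower-energy chair = K/(K+1) = 78.4%.

78.4%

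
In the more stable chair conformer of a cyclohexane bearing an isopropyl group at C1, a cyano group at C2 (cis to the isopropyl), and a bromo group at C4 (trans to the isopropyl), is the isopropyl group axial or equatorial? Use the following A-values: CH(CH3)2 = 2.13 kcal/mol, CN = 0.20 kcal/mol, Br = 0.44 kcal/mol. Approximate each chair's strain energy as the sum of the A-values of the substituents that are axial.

Chair I (isopropyl axial, cyano equatorial, bromo axial): E = 2.57 kcal/mol.
Chair II (isopropyl equatorial, cyano axial, bromo equatorial): E = 0.20 kcal/mol.
Chair II is the more stable (lower-energy) conformer, and in that chair the isopropyl group is equatorial.

equatorial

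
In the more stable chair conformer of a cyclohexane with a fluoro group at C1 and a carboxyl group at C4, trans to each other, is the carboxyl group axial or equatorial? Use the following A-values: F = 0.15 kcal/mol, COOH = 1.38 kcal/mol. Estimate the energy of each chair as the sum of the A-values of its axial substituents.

equatorial

C1 and C4 have opposite parity, so for the trans isomer the two substituents are e,e in one chair and a,a in the other.
Chair I (fluoro axial, carboxyl axial): E = 1.53 kcal/mol.
Chair II (fluoro equatorial, carboxyl equatorial): E = 0.00 kcal/mol.
Chair II is the more stable (lower-energy) conformer, and in that chair the carboxyl group is equatorial.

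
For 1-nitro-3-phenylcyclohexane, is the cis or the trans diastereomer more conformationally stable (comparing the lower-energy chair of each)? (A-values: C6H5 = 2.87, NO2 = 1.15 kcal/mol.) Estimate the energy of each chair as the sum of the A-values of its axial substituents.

cis

At 1,3 positions (parity same): cis → (e,e or a,a); trans → (a,e or e,a).
Best chair for cis: E = 0.00 kcal/mol; best chair for trans: E = 1.15 kcal/mol.
The cis isomer is lower by 1.15 kcal/mol.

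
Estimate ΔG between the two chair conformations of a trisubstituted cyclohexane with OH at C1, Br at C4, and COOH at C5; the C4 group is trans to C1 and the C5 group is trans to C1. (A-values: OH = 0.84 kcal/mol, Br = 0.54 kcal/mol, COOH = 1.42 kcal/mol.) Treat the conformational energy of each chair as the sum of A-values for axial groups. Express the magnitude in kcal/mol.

0.04 kcal/mol

Chair I (hydroxyl axial, bromo axial, carboxyl equatorial): E = 1.38 kcal/mol.
Chair II (hydroxyl equatorial, bromo equatorial, carboxyl axial): E = 1.42 kcal/mol.
ΔE = 1.42 − 1.38 = 0.04 kcal/mol; chair I is more stable.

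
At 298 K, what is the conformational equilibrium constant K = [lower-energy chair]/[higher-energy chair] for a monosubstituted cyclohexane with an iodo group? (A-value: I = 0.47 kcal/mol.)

One chair has the iodo group axial (E = 0.47 kcal/mol) and the other has it equatorial (E = 0).
ΔG = 0.47 kcal/mol between the two chairs.
K = exp(ΔG/RT) with R = 1.987×10⁻³ kcal mol⁻¹ K⁻¹ and T = 298 K gives K ≈ 2.21.

K ≈ 2.21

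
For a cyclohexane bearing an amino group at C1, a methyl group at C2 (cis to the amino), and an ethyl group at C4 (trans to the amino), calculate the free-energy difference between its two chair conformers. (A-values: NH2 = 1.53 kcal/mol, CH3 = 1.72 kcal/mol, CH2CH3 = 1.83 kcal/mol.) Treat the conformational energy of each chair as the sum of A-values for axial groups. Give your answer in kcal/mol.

1.64 kcal/mol

Chair I (amino axial, methyl equatorial, ethyl axial): E = 3.36 kcal/mol.
Chair II (amino equatorial, methyl axial, ethyl equatorial): E = 1.72 kcal/mol.
ΔE = 3.36 − 1.72 = 1.64 kcal/mol; chair II is more stable.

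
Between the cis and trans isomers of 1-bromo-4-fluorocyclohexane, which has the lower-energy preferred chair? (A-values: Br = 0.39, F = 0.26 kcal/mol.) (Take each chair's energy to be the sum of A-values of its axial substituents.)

At 1,4 positions (parity opposite): cis → (a,e or e,a); trans → (e,e or a,a).
Best chair for cis: E = 0.26 kcal/mol; best chair for trans: E = 0.00 kcal/mol.
The trans isomer is lower by 0.26 kcal/mol.

trans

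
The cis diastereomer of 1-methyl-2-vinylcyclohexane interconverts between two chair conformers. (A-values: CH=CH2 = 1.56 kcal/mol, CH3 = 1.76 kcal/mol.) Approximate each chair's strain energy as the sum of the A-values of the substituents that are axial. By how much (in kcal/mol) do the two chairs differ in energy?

0.20 kcal/mol

C1 and C2 have opposite parity, so for the cis isomer the two substituents are one axial and one equatorial in each chair.
Chair I (vinyl axial, methyl equatorial): E = 1.56 kcal/mol.
Chair II (vinyl equatorial, methyl axial): E = 1.76 kcal/mol.
ΔE = 1.76 − 1.56 = 0.20 kcal/mol; chair I is more stable.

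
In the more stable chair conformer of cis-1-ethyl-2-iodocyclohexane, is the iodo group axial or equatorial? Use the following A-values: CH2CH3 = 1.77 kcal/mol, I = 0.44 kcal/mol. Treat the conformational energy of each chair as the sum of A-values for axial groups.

axial

C1 and C2 have opposite parity, so for the cis isomer the two substituents are one axial and one equatorial in each chair.
Chair I (ethyl axial, iodo equatorial): E = 1.77 kcal/mol.
Chair II (ethyl equatorial, iodo axial): E = 0.44 kcal/mol.
Chair II is the more stable (lower-energy) conformer, and in that chair the iodo group is axial.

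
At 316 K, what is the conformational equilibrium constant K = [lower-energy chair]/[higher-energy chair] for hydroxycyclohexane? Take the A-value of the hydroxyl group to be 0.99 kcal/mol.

One chair has the hydroxyl group axial (E = 0.99 kcal/mol) and the other has it equatorial (E = 0).
ΔG = 0.99 kcal/mol between the two chairs.
K = exp(ΔG/RT) with R = 1.987×10⁻³ kcal mol⁻¹ K⁻¹ and T = 316 K gives K ≈ 4.84.

K ≈ 4.84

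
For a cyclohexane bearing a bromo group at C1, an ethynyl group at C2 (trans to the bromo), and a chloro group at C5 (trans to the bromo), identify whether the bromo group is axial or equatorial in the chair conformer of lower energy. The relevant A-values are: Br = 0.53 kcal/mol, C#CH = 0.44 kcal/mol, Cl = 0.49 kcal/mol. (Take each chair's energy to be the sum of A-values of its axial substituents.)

equatorial

Chair I (bromo axial, ethynyl axial, chloro equatorial): E = 0.97 kcal/mol.
Chair II (bromo equatorial, ethynyl equatorial, chloro axial): E = 0.49 kcal/mol.
Chair II is the more stable (lower-energy) conformer, and in that chair the bromo group is equatorial.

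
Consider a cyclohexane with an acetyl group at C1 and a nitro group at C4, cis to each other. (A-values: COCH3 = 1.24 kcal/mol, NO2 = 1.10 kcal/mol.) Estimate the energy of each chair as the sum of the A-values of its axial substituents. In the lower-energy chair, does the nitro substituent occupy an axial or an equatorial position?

axial

C1 and C4 have opposite parity, so for the cis isomer the two substituents are one axial and one equatorial in each chair.
Chair I (acetyl axial, nitro equatorial): E = 1.24 kcal/mol.
Chair II (acetyl equatorial, nitro axial): E = 1.10 kcal/mol.
Chair II is the more stable (lower-energy) conformer, and in that chair the nitro group is axial.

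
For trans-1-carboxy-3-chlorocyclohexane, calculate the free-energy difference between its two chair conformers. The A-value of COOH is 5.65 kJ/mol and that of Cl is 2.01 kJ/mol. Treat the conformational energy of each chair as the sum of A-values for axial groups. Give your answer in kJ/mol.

3.64 kJ/mol

C1 and C3 have the same parity, so for the trans isomer the two substituents are one axial and one equatorial in each chair.
Chair I (carboxyl axial, chloro equatorial): E = 5.65 kJ/mol.
Chair II (carboxyl equatorial, chloro axial): E = 2.01 kJ/mol.
ΔE = 5.65 − 2.01 = 3.64 kJ/mol; chair II is more stable.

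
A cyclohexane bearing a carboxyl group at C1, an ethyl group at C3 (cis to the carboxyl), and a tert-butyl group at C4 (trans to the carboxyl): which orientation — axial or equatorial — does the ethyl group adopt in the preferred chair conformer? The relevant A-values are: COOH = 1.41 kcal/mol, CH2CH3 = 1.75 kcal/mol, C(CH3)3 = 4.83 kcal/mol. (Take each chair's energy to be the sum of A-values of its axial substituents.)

Chair I (carboxyl axial, ethyl axial, tert-butyl axial): E = 7.99 kcal/mol.
Chair II (carboxyl equatorial, ethyl equatorial, tert-butyl equatorial): E = 0.00 kcal/mol.
Chair II is the more stable (lower-energy) conformer, and in that chair the ethyl group is equatorial.

equatorial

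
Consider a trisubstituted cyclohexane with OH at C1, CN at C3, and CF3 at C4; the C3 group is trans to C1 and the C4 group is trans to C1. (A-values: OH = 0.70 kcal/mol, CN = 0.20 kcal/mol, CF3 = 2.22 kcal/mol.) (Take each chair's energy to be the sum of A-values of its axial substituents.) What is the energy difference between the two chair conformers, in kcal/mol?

2.72 kcal/mol

Chair I (hydroxyl axial, cyano equatorial, trifluoromethyl axial): E = 2.92 kcal/mol.
Chair II (hydroxyl equatorial, cyano axial, trifluoromethyl equatorial): E = 0.20 kcal/mol.
ΔE = 2.92 − 0.20 = 2.72 kcal/mol; chair II is more stable.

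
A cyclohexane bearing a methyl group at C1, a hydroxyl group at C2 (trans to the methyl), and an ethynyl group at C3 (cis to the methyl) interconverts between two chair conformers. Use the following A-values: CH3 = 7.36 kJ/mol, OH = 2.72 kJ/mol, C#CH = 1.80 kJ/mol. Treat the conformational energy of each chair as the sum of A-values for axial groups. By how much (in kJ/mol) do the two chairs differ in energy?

Chair I (methyl axial, hydroxyl axial, ethynyl axial): E = 11.88 kJ/mol.
Chair II (methyl equatorial, hydroxyl equatorial, ethynyl equatorial): E = 0.00 kJ/mol.
ΔE = 11.88 − 0.00 = 11.88 kJ/mol; chair II is more stable.

11.88 kJ/mol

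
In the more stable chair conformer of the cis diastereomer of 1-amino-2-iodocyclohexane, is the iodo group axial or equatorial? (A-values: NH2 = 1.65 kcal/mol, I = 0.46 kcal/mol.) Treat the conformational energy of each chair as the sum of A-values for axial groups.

C1 and C2 have opposite parity, so for the cis isomer the two substituents are one axial and one equatorial in each chair.
Chair I (amino axial, iodo equatorial): E = 1.65 kcal/mol.
Chair II (amino equatorial, iodo axial): E = 0.46 kcal/mol.
Chair II is the more stable (lower-energy) conformer, and in that chair the iodo group is axial.

axial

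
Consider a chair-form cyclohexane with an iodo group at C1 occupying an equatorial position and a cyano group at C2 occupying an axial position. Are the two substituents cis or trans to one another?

cis

C1 and C2 have opposite parity, so their axial bonds point in opposite directions.
With opposite-parity carbons, two substituents on the same face are one axial and one equatorial; opposite faces give both axial or both equatorial.
Here the groups are equatorial/axial → same face → cis.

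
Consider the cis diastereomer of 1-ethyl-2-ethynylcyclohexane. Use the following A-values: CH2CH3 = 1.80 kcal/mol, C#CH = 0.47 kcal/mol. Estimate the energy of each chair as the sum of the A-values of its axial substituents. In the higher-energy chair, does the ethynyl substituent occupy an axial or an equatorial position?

equatorial

C1 and C2 have opposite parity, so for the cis isomer the two substituents are one axial and one equatorial in each chair.
Chair I (ethyl axial, ethynyl equatorial): E = 1.80 kcal/mol.
Chair II (ethyl equatorial, ethynyl axial): E = 0.47 kcal/mol.
Chair I is the less stable (higher-energy) conformer, and in that chair the ethynyl group is equatorial.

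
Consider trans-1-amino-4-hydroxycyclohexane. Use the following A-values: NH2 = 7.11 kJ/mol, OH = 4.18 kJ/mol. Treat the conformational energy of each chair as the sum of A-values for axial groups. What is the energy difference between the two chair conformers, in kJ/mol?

11.29 kJ/mol

C1 and C4 have opposite parity, so for the trans isomer the two substituents are e,e in one chair and a,a in the other.
Chair I (amino axial, hydroxyl axial): E = 11.29 kJ/mol.
Chair II (amino equatorial, hydroxyl equatorial): E = 0.00 kJ/mol.
ΔE = 11.29 − 0.00 = 11.29 kJ/mol; chair II is more stable.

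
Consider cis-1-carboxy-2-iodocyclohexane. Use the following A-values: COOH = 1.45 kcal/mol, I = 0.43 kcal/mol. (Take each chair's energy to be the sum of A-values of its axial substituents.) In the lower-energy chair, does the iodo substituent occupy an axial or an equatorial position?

axial

C1 and C2 have opposite parity, so for the cis isomer the two substituents are one axial and one equatorial in each chair.
Chair I (carboxyl axial, iodo equatorial): E = 1.45 kcal/mol.
Chair II (carboxyl equatorial, iodo axial): E = 0.43 kcal/mol.
Chair II is the more stable (lower-energy) conformer, and in that chair the iodo group is axial.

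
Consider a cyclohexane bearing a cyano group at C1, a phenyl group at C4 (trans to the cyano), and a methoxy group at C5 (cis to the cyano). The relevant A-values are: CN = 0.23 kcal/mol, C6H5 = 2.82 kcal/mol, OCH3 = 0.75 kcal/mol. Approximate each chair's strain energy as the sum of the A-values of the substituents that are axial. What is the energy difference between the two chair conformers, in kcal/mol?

Chair I (cyano axial, phenyl axial, methoxy axial): E = 3.80 kcal/mol.
Chair II (cyano equatorial, phenyl equatorial, methoxy equatorial): E = 0.00 kcal/mol.
ΔE = 3.80 − 0.00 = 3.80 kcal/mol; chair II is more stable.

3.80 kcal/mol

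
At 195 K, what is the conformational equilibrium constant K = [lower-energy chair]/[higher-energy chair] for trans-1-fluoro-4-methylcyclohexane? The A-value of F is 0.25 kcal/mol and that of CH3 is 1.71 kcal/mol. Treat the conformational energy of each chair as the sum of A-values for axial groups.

C1 and C4 have opposite parity, so for the trans isomer the two substituents are e,e in one chair and a,a in the other.
Chair I (fluoro axial, methyl axial): E = 1.96 kcal/mol; chair II (fluoro equatorial, methyl equatorial): E = 0.00 kcal/mol.
ΔG = 1.96 kcal/mol between the two chairs.
K = exp(ΔG/RT) with R = 1.987×10⁻³ kcal mol⁻¹ K⁻¹ and T = 195 K gives K ≈ 157.

K ≈ 157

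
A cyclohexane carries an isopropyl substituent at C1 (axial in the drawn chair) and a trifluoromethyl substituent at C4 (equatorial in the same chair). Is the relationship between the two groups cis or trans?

cis

C1 and C4 have opposite parity, so their axial bonds point in opposite directions.
With opposite-parity carbons, two substituents on the same face are one axial and one equatorial; opposite faces give both axial or both equatorial.
Here the groups are axial/equatorial → same face → cis.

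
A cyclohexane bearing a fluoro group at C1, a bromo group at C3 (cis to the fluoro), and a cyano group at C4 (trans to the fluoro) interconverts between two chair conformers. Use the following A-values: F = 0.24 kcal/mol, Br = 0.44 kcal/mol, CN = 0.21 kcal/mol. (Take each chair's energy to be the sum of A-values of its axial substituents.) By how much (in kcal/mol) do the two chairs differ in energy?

0.89 kcal/mol

Chair I (fluoro axial, bromo axial, cyano axial): E = 0.89 kcal/mol.
Chair II (fluoro equatorial, bromo equatorial, cyano equatorial): E = 0.00 kcal/mol.
ΔE = 0.89 − 0.00 = 0.89 kcal/mol; chair II is more stable.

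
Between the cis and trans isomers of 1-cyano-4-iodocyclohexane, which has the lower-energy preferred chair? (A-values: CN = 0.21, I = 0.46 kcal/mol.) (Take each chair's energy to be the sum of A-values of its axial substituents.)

trans

At 1,4 positions (parity opposite): cis → (a,e or e,a); trans → (e,e or a,a).
Best chair for cis: E = 0.21 kcal/mol; best chair for trans: E = 0.00 kcal/mol.
The trans isomer is lower by 0.21 kcal/mol.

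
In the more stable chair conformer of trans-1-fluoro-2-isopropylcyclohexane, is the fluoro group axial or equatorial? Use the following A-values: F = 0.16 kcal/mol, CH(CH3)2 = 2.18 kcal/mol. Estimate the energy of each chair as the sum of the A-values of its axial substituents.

equatorial

C1 and C2 have opposite parity, so for the trans isomer the two substituents are e,e in one chair and a,a in the other.
Chair I (fluoro axial, isopropyl axial): E = 2.34 kcal/mol.
Chair II (fluoro equatorial, isopropyl equatorial): E = 0.00 kcal/mol.
Chair II is the more stable (lower-energy) conformer, and in that chair the fluoro group is equatorial.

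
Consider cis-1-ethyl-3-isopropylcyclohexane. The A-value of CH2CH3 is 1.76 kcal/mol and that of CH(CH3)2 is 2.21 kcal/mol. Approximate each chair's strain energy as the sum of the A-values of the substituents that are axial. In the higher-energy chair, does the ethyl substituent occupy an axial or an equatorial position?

axial

C1 and C3 have the same parity, so for the cis isomer the two substituents are e,e in one chair and a,a in the other.
Chair I (ethyl axial, isopropyl axial): E = 3.97 kcal/mol.
Chair II (ethyl equatorial, isopropyl equatorial): E = 0.00 kcal/mol.
Chair I is the less stable (higher-energy) conformer, and in that chair the ethyl group is axial.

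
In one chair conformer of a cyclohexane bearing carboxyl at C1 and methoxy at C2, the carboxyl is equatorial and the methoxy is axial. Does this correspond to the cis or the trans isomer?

cis

C1 and C2 have opposite parity, so their axial bonds point in opposite directions.
With opposite-parity carbons, two substituents on the same face are one axial and one equatorial; opposite faces give both axial or both equatorial.
Here the groups are equatorial/axial → same face → cis.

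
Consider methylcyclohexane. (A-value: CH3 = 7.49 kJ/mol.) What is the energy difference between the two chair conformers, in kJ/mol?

7.49 kJ/mol

A monosubstituted cyclohexane has one chair with the methyl group axial (E = A = 7.49 kJ/mol) and one with it equatorial (E = 0).
ΔE = 7.49 − 0 = 7.49 kJ/mol.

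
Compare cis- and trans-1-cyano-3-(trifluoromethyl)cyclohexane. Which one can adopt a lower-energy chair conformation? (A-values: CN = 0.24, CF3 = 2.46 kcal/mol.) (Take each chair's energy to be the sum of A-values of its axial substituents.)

At 1,3 positions (parity same): cis → (e,e or a,a); trans → (a,e or e,a).
Best chair for cis: E = 0.00 kcal/mol; best chair for trans: E = 0.24 kcal/mol.
The cis isomer is lower by 0.24 kcal/mol.

cis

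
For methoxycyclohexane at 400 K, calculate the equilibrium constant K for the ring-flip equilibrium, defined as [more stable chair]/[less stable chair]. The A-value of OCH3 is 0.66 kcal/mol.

One chair has the methoxy group axial (E = 0.66 kcal/mol) and the other has it equatorial (E = 0).
ΔG = 0.66 kcal/mol between the two chairs.
K = exp(ΔG/RT) with R = 1.987×10⁻³ kcal mol⁻¹ K⁻¹ and T = 400 K gives K ≈ 2.29.

K ≈ 2.29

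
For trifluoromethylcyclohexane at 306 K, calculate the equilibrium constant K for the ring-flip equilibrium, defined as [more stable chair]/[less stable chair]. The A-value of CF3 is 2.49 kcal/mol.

One chair has the trifluoromethyl group axial (E = 2.49 kcal/mol) and the other has it equatorial (E = 0).
ΔG = 2.49 kcal/mol between the two chairs.
K = exp(ΔG/RT) with R = 1.987×10⁻³ kcal mol⁻¹ K⁻¹ and T = 306 K gives K ≈ 60.1.

K ≈ 60.1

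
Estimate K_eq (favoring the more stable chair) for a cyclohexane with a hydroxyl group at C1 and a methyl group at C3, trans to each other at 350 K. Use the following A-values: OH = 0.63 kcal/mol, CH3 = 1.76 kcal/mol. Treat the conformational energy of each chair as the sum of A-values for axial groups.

C1 and C3 have the same parity, so for the trans isomer the two substituents are one axial and one equatorial in each chair.
Chair I (hydroxyl axial, methyl equatorial): E = 0.63 kcal/mol; chair II (hydroxyl equatorial, methyl axial): E = 1.76 kcal/mol.
ΔG = 1.13 kcal/mol between the two chairs.
K = exp(ΔG/RT) with R = 1.987×10⁻³ kcal mol⁻¹ K⁻¹ and T = 350 K gives K ≈ 5.08.

K ≈ 5.08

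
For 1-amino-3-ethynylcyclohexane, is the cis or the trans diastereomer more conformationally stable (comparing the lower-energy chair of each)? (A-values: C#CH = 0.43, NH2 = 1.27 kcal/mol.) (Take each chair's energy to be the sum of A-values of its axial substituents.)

At 1,3 positions (parity same): cis → (e,e or a,a); trans → (a,e or e,a).
Best chair for cis: E = 0.00 kcal/mol; best chair for trans: E = 0.43 kcal/mol.
The cis isomer is lower by 0.43 kcal/mol.

cis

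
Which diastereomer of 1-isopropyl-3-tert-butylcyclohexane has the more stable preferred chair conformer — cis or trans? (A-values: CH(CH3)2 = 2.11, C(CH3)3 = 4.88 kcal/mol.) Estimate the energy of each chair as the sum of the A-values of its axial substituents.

cis

At 1,3 positions (parity same): cis → (e,e or a,a); trans → (a,e or e,a).
Best chair for cis: E = 0.00 kcal/mol; best chair for trans: E = 2.11 kcal/mol.
The cis isomer is lower by 2.11 kcal/mol.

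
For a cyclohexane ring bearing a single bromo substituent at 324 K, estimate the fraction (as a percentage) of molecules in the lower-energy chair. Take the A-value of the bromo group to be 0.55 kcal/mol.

70.1%

One chair has the bromo group axial (E = 0.55 kcal/mol) and the other has it equatorial (E = 0).
ΔG = 0.55 kcal/mol between the two chairs.
K = exp(ΔG/RT) with R = 1.987×10⁻³ kcal mol⁻¹ K⁻¹ and T = 324 K gives K ≈ 2.35.
Fraction in the lower-energy chair = K/(K+1) = 70.1%.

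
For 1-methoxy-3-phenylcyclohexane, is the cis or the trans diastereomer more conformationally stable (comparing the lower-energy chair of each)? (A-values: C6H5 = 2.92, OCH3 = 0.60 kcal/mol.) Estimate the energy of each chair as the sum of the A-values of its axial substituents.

At 1,3 positions (parity same): cis → (e,e or a,a); trans → (a,e or e,a).
Best chair for cis: E = 0.00 kcal/mol; best chair for trans: E = 0.60 kcal/mol.
The cis isomer is lower by 0.60 kcal/mol.

cis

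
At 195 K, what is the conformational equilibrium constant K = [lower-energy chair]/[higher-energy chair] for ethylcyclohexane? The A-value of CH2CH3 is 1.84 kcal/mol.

One chair has the ethyl group axial (E = 1.84 kcal/mol) and the other has it equatorial (E = 0).
ΔG = 1.84 kcal/mol between the two chairs.
K = exp(ΔG/RT) with R = 1.987×10⁻³ kcal mol⁻¹ K⁻¹ and T = 195 K gives K ≈ 115.

K ≈ 115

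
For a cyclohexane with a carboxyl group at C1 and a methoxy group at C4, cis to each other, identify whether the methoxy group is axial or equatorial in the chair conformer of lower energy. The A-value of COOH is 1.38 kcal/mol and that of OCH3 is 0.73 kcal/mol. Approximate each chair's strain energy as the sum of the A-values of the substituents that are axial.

C1 and C4 have opposite parity, so for the cis isomer the two substituents are one axial and one equatorial in each chair.
Chair I (carboxyl axial, methoxy equatorial): E = 1.38 kcal/mol.
Chair II (carboxyl equatorial, methoxy axial): E = 0.73 kcal/mol.
Chair II is the more stable (lower-energy) conformer, and in that chair the methoxy group is axial.

axial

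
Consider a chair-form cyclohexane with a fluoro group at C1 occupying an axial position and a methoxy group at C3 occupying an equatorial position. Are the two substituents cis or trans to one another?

trans

C1 and C3 have the same parity, so their axial bonds point in the same direction.
With same-parity carbons, two substituents on the same face are both axial or both equatorial; opposite faces give one of each.
Here the groups are axial/equatorial → opposite face → trans.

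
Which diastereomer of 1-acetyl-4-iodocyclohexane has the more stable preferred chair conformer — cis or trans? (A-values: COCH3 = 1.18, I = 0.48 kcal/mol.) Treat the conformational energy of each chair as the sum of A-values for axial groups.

trans

At 1,4 positions (parity opposite): cis → (a,e or e,a); trans → (e,e or a,a).
Best chair for cis: E = 0.48 kcal/mol; best chair for trans: E = 0.00 kcal/mol.
The trans isomer is lower by 0.48 kcal/mol.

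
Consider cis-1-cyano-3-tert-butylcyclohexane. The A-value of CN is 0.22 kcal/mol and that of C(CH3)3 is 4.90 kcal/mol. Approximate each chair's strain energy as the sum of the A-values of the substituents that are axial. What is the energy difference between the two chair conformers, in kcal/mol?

C1 and C3 have the same parity, so for the cis isomer the two substituents are e,e in one chair and a,a in the other.
Chair I (cyano axial, tert-butyl axial): E = 5.12 kcal/mol.
Chair II (cyano equatorial, tert-butyl equatorial): E = 0.00 kcal/mol.
ΔE = 5.12 − 0.00 = 5.12 kcal/mol; chair II is more stable.

5.12 kcal/mol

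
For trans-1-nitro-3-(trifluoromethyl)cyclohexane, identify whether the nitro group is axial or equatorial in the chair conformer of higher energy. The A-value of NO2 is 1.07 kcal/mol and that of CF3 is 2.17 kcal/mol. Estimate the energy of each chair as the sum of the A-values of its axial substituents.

C1 and C3 have the same parity, so for the trans isomer the two substituents are one axial and one equatorial in each chair.
Chair I (nitro axial, trifluoromethyl equatorial): E = 1.07 kcal/mol.
Chair II (nitro equatorial, trifluoromethyl axial): E = 2.17 kcal/mol.
Chair II is the less stable (higher-energy) conformer, and in that chair the nitro group is equatorial.

equatorial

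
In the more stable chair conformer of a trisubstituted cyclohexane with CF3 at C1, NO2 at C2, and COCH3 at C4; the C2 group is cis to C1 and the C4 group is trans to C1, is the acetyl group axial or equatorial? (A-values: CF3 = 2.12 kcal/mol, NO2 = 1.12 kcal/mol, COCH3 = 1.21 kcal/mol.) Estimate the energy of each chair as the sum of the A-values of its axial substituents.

Chair I (trifluoromethyl axial, nitro equatorial, acetyl axial): E = 3.33 kcal/mol.
Chair II (trifluoromethyl equatorial, nitro axial, acetyl equatorial): E = 1.12 kcal/mol.
Chair II is the more stable (lower-energy) conformer, and in that chair the acetyl group is equatorial.

equatorial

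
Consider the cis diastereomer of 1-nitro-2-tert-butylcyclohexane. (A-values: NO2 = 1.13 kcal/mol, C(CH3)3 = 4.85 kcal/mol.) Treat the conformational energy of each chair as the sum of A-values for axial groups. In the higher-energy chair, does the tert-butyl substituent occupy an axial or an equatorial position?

axial

C1 and C2 have opposite parity, so for the cis isomer the two substituents are one axial and one equatorial in each chair.
Chair I (nitro axial, tert-butyl equatorial): E = 1.13 kcal/mol.
Chair II (nitro equatorial, tert-butyl axial): E = 4.85 kcal/mol.
Chair II is the less stable (higher-energy) conformer, and in that chair the tert-butyl group is axial.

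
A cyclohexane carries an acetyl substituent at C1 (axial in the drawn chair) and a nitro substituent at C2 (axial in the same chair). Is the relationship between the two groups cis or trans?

trans

C1 and C2 have opposite parity, so their axial bonds point in opposite directions.
With opposite-parity carbons, two substituents on the same face are one axial and one equatorial; opposite faces give both axial or both equatorial.
Here the groups are axial/axial → opposite face → trans.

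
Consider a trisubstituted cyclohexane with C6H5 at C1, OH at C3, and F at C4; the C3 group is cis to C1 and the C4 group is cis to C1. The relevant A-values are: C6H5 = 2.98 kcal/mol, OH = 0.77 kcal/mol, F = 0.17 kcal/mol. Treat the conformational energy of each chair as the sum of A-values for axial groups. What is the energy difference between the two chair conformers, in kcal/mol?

Chair I (phenyl axial, hydroxyl axial, fluoro equatorial): E = 3.75 kcal/mol.
Chair II (phenyl equatorial, hydroxyl equatorial, fluoro axial): E = 0.17 kcal/mol.
ΔE = 3.75 − 0.17 = 3.58 kcal/mol; chair II is more stable.

3.58 kcal/mol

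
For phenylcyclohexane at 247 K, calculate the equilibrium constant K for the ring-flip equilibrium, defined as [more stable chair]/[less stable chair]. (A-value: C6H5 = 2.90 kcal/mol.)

One chair has the phenyl group axial (E = 2.90 kcal/mol) and the other has it equatorial (E = 0).
ΔG = 2.90 kcal/mol between the two chairs.
K = exp(ΔG/RT) with R = 1.987×10⁻³ kcal mol⁻¹ K⁻¹ and T = 247 K gives K ≈ 368.

K ≈ 368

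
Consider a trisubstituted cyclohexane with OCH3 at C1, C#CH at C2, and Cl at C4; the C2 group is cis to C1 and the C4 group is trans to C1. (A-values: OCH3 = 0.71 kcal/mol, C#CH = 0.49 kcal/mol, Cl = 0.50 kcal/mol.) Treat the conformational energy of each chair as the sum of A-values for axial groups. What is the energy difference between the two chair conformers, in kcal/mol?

0.72 kcal/mol

Chair I (methoxy axial, ethynyl equatorial, chloro axial): E = 1.21 kcal/mol.
Chair II (methoxy equatorial, ethynyl axial, chloro equatorial): E = 0.49 kcal/mol.
ΔE = 1.21 − 0.49 = 0.72 kcal/mol; chair II is more stable.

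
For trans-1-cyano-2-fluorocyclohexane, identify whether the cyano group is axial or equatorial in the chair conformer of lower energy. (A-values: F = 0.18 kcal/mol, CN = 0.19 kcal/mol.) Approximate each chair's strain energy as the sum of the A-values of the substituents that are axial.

equatorial

C1 and C2 have opposite parity, so for the trans isomer the two substituents are e,e in one chair and a,a in the other.
Chair I (fluoro axial, cyano axial): E = 0.37 kcal/mol.
Chair II (fluoro equatorial, cyano equatorial): E = 0.00 kcal/mol.
Chair II is the more stable (lower-energy) conformer, and in that chair the cyano group is equatorial.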